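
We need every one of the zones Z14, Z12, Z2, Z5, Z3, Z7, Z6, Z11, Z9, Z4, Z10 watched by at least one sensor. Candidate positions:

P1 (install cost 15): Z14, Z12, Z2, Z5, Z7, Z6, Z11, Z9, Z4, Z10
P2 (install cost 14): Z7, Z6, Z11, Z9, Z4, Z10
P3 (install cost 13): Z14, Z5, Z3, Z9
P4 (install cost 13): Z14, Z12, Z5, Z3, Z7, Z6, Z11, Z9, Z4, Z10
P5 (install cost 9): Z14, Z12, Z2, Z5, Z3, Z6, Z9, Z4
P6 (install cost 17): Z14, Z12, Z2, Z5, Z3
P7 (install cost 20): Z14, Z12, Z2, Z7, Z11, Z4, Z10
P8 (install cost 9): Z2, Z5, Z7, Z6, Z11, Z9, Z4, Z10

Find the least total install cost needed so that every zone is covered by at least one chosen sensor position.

P5, P8 cover every zone at install cost 9 + 9 = 18.
Any cover uses at least 2 sensor positions; among all covering selections none totals below 18.

18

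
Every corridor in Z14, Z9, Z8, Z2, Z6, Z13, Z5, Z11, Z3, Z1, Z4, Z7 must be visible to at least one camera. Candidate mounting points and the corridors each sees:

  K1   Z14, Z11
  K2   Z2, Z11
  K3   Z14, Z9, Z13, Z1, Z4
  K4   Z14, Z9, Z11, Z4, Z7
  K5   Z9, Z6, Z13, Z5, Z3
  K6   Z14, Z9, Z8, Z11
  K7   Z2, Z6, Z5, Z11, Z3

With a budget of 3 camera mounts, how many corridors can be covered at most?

11

Choosing K3, K4, K7 covers {Z14, Z9, Z2, Z6, Z13, Z5, Z11, Z3, Z1, Z4, Z7} — 11 corridors.
No choice of 3 camera mounts does better; here Z8 is left uncovered.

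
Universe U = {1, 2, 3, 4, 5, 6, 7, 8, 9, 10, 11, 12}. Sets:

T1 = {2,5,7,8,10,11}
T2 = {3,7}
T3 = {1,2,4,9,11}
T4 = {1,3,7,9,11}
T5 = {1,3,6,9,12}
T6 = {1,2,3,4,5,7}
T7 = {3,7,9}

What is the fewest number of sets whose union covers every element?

3

T1, T3, T5 together cover {1, 2, 3, 4, 5, 6, 7, 8, 9, 10, 11, 12} — every element.
No 2 of the 7 sets cover everything (all 21 pairs fall short), so 3 is minimum.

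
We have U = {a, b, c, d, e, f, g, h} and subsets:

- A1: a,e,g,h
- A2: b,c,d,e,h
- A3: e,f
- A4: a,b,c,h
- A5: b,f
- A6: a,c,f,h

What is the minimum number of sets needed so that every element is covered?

3

A1, A2, A3 together cover {a, b, c, d, e, f, g, h} — every element.
No 2 of the 6 sets cover everything (all 15 pairs fall short), so 3 is minimum.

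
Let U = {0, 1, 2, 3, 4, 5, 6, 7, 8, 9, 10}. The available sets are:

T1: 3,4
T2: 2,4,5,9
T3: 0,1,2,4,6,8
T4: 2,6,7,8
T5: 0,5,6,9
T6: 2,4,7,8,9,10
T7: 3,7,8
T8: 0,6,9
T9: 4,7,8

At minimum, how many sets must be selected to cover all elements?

T1, T2, T3, T6 together cover {0, 1, 2, 3, 4, 5, 6, 7, 8, 9, 10} — every element.
No 3 of the 9 sets cover everything (all 84 triples fall short), so 4 is minimum.

4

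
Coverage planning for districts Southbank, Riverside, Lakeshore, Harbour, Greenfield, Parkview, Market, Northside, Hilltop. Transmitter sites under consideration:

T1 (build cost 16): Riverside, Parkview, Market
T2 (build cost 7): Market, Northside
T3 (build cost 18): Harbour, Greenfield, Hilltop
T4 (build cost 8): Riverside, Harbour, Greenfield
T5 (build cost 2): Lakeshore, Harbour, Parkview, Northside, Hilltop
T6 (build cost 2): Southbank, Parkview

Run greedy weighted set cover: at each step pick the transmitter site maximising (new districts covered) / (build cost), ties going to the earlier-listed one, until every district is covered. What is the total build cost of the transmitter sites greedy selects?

Pick 1: T5 adds 5 new (Lakeshore, Harbour, Parkview, Northside, Hilltop) at build cost 2 (ratio 5/2).
Pick 2: T6 adds 1 new (Southbank) at build cost 2 (ratio 1/2).
Pick 3: T4 adds 2 new (Riverside, Greenfield) at build cost 8 (ratio 2/8).
Pick 4: T2 adds 1 new (Market) at build cost 7 (ratio 1/7).
Greedy total build cost: 2 + 2 + 8 + 7 = 19.

19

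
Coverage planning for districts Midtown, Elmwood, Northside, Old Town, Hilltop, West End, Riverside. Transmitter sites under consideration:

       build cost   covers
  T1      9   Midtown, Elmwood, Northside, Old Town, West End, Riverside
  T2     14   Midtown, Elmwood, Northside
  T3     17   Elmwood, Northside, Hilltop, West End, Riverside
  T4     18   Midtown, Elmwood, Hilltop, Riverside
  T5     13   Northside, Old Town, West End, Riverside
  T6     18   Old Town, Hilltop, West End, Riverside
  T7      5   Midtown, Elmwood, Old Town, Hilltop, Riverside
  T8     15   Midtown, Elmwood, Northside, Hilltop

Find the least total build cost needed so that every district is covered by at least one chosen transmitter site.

14

T1, T7 cover every district at build cost 9 + 5 = 14.
Any cover uses at least 2 transmitter sites; among all covering selections none totals below 14.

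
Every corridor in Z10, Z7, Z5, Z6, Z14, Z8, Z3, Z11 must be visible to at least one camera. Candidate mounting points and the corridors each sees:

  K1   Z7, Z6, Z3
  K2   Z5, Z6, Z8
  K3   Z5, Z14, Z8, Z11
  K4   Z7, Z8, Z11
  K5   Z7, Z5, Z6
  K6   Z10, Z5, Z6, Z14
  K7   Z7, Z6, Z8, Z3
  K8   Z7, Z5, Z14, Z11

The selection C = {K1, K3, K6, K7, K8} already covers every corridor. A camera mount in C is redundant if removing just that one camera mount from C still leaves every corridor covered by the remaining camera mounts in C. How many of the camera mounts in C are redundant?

4

Drop K1: the rest still cover every corridor — redundant.
Drop K3: the rest still cover every corridor — redundant.
Drop K6: Z10 uncovered — not redundant.
Drop K7: the rest still cover every corridor — redundant.
Drop K8: the rest still cover every corridor — redundant.
4 redundant: K1, K3, K7, K8.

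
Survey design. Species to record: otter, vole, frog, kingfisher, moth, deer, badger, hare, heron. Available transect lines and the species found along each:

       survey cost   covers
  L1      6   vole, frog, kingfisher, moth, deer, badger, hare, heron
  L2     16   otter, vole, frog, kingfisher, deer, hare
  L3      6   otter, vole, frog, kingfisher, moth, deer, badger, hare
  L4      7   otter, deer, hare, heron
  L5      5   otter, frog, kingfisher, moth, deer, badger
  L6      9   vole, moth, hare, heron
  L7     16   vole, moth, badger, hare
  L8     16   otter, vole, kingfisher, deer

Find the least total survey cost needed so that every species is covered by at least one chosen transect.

11

L1, L5 cover every species at survey cost 6 + 5 = 11.
Any cover uses at least 2 transects; among all covering selections none totals below 11.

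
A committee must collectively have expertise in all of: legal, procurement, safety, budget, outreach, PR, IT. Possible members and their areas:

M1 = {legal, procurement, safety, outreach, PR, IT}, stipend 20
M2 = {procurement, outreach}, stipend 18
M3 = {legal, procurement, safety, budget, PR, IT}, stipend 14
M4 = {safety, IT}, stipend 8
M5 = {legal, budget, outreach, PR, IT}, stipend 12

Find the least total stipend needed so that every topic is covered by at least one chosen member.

M3, M5 cover every topic at stipend 14 + 12 = 26.
Any cover uses at least 2 members; among all covering selections none totals below 26.

26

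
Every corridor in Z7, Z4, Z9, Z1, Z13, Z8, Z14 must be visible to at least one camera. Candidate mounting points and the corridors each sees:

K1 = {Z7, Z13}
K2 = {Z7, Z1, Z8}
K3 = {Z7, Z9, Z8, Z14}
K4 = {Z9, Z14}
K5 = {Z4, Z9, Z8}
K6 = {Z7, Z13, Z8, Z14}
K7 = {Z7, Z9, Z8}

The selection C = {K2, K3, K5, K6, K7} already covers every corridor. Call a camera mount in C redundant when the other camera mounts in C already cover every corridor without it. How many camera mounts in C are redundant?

Drop K2: Z1 uncovered — not redundant.
Drop K3: the rest still cover every corridor — redundant.
Drop K5: Z4 uncovered — not redundant.
Drop K6: Z13 uncovered — not redundant.
Drop K7: the rest still cover every corridor — redundant.
2 redundant: K3, K7.

2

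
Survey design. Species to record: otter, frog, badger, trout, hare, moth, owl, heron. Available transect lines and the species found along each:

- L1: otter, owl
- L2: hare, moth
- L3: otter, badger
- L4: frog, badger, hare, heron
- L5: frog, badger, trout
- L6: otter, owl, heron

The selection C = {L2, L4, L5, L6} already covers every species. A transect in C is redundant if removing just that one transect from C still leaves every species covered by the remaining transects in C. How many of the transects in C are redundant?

Drop L2: moth uncovered — not redundant.
Drop L4: the rest still cover every species — redundant.
Drop L5: trout uncovered — not redundant.
Drop L6: otter, owl uncovered — not redundant.
1 redundant: L4.

1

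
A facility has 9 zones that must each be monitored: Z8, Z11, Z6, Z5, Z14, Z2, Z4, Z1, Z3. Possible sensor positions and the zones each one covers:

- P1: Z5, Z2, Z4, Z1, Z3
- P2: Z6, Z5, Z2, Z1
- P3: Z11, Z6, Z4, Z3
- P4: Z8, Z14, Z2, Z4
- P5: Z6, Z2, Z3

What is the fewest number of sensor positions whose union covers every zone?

P1, P3, P4 together cover {Z8, Z11, Z6, Z5, Z14, Z2, Z4, Z1, Z3} — every zone.
No 2 of the 5 sensor positions cover everything (all 10 pairs fall short), so 3 is minimum.

3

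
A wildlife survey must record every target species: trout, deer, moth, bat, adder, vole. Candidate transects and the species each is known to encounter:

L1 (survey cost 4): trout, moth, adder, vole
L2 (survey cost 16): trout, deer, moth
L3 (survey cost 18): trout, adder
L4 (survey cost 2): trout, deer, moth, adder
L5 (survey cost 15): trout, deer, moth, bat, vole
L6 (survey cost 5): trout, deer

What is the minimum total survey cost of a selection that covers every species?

L4, L5 cover every species at survey cost 2 + 15 = 17.
Any cover uses at least 2 transects; among all covering selections none totals below 17.
Greedy by coverage-per-survey cost would pick L4, L1, L5 for 21 — worse than the optimum 17.

17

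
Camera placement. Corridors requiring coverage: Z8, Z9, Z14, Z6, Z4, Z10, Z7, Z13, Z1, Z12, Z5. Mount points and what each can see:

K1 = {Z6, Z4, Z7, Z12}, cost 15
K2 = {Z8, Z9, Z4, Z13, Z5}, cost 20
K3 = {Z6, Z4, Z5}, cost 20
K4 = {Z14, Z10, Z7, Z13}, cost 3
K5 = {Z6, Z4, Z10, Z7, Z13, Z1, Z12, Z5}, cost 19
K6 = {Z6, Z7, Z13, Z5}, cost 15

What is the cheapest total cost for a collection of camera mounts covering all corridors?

K2, K4, K5 cover every corridor at cost 20 + 3 + 19 = 42.
Any cover uses at least 3 camera mounts; among all covering selections none totals below 42.

42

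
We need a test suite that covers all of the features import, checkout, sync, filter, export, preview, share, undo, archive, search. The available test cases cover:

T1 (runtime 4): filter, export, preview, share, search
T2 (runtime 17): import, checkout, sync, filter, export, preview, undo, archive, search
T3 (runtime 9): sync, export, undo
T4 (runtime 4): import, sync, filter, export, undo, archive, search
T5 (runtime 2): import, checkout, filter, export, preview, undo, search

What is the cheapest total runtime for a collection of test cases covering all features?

10

T1, T4, T5 cover every feature at runtime 4 + 4 + 2 = 10.
Any cover uses at least 2 test cases; among all covering selections none totals below 10.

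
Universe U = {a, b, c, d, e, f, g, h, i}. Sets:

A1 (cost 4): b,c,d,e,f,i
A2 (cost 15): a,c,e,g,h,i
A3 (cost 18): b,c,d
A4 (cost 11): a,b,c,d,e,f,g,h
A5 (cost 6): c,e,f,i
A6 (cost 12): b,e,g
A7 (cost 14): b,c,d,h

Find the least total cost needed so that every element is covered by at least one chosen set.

15

A1, A4 cover every element at cost 4 + 11 = 15.
Any cover uses at least 2 sets; among all covering selections none totals below 15.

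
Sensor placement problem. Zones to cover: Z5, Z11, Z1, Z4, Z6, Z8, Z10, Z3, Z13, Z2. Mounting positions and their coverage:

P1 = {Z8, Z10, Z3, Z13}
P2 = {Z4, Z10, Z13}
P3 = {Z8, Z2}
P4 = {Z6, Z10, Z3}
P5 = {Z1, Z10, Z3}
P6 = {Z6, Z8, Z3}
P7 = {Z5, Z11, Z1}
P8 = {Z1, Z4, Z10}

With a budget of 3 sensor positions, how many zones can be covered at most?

Choosing P2, P6, P7 covers {Z5, Z11, Z1, Z4, Z6, Z8, Z10, Z3, Z13} — 9 zones.
No choice of 3 sensor positions does better; here Z2 is left uncovered.

9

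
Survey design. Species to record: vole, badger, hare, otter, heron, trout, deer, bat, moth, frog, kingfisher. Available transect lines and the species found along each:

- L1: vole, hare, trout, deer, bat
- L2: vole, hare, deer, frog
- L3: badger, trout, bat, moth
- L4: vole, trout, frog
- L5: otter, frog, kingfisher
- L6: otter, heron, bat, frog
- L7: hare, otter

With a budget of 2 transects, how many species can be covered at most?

Choosing L1, L5 covers {vole, hare, otter, trout, deer, bat, frog, kingfisher} — 8 species.
No choice of 2 transects does better; here badger, heron, moth are left uncovered.

8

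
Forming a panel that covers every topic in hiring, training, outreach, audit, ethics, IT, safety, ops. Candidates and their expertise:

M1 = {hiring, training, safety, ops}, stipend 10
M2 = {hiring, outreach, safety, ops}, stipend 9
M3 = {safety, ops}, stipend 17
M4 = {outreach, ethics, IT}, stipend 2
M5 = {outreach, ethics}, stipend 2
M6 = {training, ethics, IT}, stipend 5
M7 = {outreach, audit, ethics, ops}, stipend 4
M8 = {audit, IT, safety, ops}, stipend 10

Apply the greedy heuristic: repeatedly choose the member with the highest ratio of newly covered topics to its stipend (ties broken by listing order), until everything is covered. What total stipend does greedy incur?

16

Pick 1: M4 adds 3 new (outreach, ethics, IT) at stipend 2 (ratio 3/2).
Pick 2: M7 adds 2 new (audit, ops) at stipend 4 (ratio 2/4).
Pick 3: M1 adds 3 new (hiring, training, safety) at stipend 10 (ratio 3/10).
Greedy total stipend: 2 + 4 + 10 = 16.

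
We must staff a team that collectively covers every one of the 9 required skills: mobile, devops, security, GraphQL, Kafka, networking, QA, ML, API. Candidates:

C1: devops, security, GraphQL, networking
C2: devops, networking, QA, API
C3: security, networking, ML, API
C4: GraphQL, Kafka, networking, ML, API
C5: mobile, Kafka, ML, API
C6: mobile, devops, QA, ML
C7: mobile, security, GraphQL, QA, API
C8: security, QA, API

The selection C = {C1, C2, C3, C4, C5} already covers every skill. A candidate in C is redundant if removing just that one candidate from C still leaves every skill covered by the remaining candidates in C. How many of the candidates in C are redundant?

Drop C1: the rest still cover every skill — redundant.
Drop C2: QA uncovered — not redundant.
Drop C3: the rest still cover every skill — redundant.
Drop C4: the rest still cover every skill — redundant.
Drop C5: mobile uncovered — not redundant.
3 redundant: C1, C3, C4.

3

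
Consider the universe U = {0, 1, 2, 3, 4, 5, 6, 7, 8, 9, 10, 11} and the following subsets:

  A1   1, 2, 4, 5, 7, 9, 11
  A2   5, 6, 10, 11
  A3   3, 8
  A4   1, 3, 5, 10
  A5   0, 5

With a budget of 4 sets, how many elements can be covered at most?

Choosing A1, A2, A3, A5 covers {0, 1, 2, 3, 4, 5, 6, 7, 8, 9, 10, 11} — 12 elements.
That is all 12 elements.

12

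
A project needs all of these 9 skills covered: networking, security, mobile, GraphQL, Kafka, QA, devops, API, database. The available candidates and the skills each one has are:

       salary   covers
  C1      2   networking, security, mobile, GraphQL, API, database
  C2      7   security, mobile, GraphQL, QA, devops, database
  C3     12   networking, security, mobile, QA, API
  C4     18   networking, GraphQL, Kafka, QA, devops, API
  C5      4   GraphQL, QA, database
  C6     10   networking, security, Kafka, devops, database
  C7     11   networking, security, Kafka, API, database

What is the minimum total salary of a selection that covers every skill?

C1, C5, C6 cover every skill at salary 2 + 4 + 10 = 16.
Any cover uses at least 2 candidates; among all covering selections none totals below 16.

16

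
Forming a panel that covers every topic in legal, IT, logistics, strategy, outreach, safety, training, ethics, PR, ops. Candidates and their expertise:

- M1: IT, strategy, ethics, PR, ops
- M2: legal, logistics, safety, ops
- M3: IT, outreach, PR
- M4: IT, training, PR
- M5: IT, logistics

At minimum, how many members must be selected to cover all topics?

M1, M2, M3, M4 together cover {legal, IT, logistics, strategy, outreach, safety, training, ethics, PR, ops} — every topic.
No 3 of the 5 members cover everything (all 10 triples fall short), so 4 is minimum.

4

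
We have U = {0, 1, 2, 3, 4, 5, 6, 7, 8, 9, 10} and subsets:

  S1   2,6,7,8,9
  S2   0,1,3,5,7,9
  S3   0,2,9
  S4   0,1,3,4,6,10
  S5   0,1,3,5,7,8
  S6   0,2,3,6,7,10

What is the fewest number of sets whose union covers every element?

S1, S2, S4 together cover {0, 1, 2, 3, 4, 5, 6, 7, 8, 9, 10} — every element.
No 2 of the 6 sets cover everything (all 15 pairs fall short), so 3 is minimum.

3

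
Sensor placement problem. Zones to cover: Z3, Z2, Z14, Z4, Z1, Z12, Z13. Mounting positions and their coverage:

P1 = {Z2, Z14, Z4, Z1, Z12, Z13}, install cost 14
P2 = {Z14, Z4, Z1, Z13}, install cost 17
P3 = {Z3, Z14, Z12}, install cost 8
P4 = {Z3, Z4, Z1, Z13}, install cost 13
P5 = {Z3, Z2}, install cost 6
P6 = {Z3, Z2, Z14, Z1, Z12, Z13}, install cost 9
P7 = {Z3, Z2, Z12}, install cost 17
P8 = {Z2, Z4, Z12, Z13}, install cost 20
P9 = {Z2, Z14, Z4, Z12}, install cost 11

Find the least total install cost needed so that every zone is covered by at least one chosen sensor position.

P1, P5 cover every zone at install cost 14 + 6 = 20.
Any cover uses at least 2 sensor positions; among all covering selections none totals below 20.

20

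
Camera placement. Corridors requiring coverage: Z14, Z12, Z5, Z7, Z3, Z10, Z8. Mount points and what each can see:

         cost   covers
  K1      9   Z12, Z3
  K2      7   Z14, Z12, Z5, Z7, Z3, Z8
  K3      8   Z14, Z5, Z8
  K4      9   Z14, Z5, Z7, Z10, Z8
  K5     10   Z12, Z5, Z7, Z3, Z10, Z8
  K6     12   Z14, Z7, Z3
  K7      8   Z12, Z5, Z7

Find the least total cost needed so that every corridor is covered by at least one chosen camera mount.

K2, K4 cover every corridor at cost 7 + 9 = 16.
Any cover uses at least 2 camera mounts; among all covering selections none totals below 16.

16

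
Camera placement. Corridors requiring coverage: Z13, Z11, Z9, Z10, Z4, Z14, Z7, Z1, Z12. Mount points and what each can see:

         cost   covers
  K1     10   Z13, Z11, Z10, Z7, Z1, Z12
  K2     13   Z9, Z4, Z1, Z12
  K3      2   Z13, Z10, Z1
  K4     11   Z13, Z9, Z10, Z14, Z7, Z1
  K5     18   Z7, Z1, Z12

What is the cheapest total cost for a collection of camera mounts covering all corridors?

K1, K2, K4 cover every corridor at cost 10 + 13 + 11 = 34.
Any cover uses at least 3 camera mounts; among all covering selections none totals below 34.

34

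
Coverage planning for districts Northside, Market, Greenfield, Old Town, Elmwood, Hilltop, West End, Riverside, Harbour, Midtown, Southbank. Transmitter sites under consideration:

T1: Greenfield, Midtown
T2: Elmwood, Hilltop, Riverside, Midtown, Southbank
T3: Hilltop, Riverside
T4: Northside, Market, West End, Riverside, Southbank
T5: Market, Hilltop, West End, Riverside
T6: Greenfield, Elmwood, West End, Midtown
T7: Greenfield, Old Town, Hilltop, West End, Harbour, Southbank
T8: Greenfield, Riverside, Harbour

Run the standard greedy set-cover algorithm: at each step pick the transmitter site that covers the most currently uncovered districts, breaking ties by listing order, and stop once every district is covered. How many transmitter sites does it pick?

Pick 1: T7 covers 6 new districts (Greenfield, Old Town, Hilltop, West End, Harbour, Southbank).
Pick 2: T2 covers 3 new districts (Elmwood, Riverside, Midtown).
Pick 3: T4 covers 2 new districts (Northside, Market).
Greedy uses 3 transmitter sites.

3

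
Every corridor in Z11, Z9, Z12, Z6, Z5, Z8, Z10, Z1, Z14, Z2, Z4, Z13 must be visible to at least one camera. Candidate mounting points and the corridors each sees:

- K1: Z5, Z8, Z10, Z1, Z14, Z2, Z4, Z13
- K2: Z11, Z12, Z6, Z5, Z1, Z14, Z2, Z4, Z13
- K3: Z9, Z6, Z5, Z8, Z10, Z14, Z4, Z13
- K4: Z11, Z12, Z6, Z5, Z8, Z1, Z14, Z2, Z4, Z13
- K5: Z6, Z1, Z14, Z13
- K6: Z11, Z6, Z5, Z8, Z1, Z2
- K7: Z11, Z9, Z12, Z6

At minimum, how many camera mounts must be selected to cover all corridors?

2

K1, K7 together cover {Z11, Z9, Z12, Z6, Z5, Z8, Z10, Z1, Z14, Z2, Z4, Z13} — every corridor.
No single camera mount contains all 12 corridors, so 2 is optimal.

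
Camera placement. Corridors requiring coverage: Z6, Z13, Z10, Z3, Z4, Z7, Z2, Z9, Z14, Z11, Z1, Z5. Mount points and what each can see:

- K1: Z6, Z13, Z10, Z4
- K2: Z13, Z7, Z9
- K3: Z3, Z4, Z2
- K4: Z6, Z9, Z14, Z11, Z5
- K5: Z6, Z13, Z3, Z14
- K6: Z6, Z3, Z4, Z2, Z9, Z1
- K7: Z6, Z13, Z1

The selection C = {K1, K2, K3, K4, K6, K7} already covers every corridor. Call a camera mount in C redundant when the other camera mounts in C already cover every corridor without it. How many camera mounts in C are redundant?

Drop K1: Z10 uncovered — not redundant.
Drop K2: Z7 uncovered — not redundant.
Drop K3: the rest still cover every corridor — redundant.
Drop K4: Z14, Z11, Z5 uncovered — not redundant.
Drop K6: the rest still cover every corridor — redundant.
Drop K7: the rest still cover every corridor — redundant.
3 redundant: K3, K6, K7.

3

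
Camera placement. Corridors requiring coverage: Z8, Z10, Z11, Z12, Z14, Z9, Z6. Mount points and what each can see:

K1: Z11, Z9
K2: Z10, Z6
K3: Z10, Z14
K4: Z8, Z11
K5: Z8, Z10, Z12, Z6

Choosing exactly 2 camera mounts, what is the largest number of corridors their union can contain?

6

Choosing K1, K5 covers {Z8, Z10, Z11, Z12, Z9, Z6} — 6 corridors.
No choice of 2 camera mounts does better; here Z14 is left uncovered.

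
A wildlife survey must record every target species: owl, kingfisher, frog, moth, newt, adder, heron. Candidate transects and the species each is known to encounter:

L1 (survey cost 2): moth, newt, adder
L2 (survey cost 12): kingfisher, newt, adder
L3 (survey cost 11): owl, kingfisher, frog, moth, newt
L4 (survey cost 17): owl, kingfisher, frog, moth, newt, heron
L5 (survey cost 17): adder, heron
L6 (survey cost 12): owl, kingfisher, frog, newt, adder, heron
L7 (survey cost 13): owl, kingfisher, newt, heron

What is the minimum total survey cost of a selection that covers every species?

14

L1, L6 cover every species at survey cost 2 + 12 = 14.
Any cover uses at least 2 transects; among all covering selections none totals below 14.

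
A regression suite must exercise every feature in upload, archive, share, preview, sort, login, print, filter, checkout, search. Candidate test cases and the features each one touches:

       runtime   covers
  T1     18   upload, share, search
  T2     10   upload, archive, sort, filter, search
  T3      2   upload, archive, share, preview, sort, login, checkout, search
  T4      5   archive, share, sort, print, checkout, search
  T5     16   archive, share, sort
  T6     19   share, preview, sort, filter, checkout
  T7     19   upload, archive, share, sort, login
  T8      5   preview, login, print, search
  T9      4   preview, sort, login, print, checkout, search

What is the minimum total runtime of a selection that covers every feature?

T2, T3, T9 cover every feature at runtime 10 + 2 + 4 = 16.
Any cover uses at least 3 test cases; among all covering selections none totals below 16.

16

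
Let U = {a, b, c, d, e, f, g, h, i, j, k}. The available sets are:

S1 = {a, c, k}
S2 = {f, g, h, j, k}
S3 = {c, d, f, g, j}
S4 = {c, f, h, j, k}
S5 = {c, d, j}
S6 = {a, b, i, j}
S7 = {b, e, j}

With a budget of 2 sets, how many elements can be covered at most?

8

Choosing S2, S6 covers {a, b, f, g, h, i, j, k} — 8 elements.
No choice of 2 sets does better; here c, d, e are left uncovered.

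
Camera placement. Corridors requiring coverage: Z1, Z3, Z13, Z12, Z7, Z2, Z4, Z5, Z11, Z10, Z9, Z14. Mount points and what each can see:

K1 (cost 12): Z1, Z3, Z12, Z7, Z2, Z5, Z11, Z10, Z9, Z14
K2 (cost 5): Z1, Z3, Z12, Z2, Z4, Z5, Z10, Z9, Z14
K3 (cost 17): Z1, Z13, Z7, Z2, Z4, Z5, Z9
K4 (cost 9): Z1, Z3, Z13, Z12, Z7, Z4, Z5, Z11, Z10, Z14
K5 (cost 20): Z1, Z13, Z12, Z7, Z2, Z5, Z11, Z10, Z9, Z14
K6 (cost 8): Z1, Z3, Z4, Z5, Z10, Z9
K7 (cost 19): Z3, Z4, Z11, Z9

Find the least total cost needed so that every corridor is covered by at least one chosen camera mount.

K2, K4 cover every corridor at cost 5 + 9 = 14.
Any cover uses at least 2 camera mounts; among all covering selections none totals below 14.

14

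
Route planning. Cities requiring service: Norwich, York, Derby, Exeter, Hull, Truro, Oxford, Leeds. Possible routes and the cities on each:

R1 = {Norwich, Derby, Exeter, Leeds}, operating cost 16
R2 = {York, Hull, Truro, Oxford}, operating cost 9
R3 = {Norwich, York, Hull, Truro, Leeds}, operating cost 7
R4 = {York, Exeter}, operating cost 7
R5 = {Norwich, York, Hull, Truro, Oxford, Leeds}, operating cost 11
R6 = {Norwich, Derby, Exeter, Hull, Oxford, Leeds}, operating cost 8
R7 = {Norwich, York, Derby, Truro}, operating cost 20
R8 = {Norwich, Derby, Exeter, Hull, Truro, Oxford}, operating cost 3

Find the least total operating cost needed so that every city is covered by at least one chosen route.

R3, R8 cover every city at operating cost 7 + 3 = 10.
Any cover uses at least 2 routes; among all covering selections none totals below 10.

10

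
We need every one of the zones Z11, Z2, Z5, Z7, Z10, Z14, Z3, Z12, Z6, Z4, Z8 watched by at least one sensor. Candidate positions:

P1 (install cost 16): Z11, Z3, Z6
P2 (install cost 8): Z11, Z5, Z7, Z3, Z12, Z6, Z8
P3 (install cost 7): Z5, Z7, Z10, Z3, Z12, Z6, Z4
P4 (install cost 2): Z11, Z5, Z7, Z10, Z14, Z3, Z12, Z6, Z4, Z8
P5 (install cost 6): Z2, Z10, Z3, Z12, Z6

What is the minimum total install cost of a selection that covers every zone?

P4, P5 cover every zone at install cost 2 + 6 = 8.
Any cover uses at least 2 sensor positions; among all covering selections none totals below 8.

8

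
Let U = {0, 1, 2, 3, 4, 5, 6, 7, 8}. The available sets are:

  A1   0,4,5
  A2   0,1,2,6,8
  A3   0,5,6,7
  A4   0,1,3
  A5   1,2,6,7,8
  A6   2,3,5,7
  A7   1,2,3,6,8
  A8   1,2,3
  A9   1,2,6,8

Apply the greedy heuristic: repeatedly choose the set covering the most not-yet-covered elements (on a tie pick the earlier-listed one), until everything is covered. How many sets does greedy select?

3

Pick 1: A2 covers 5 new elements (0, 1, 2, 6, 8).
Pick 2: A6 covers 3 new elements (3, 5, 7).
Pick 3: A1 covers 1 new elements (4).
Greedy uses 3 sets.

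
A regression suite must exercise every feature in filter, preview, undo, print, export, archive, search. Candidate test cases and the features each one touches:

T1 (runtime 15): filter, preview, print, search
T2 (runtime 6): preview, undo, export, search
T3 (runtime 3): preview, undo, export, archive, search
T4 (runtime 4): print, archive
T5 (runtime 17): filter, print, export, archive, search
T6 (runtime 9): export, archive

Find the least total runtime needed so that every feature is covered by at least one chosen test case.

18

T1, T3 cover every feature at runtime 15 + 3 = 18.
Any cover uses at least 2 test cases; among all covering selections none totals below 18.
Greedy by coverage-per-runtime would pick T3, T4, T1 for 22 — worse than the optimum 18.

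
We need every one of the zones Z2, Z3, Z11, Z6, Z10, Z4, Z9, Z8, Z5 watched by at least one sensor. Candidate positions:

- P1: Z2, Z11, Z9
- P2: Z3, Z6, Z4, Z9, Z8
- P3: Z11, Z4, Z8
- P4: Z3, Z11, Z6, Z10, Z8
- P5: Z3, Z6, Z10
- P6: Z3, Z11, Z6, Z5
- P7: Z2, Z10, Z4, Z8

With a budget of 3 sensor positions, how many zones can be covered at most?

Choosing P1, P6, P7 covers {Z2, Z3, Z11, Z6, Z10, Z4, Z9, Z8, Z5} — 9 zones.
That is all 9 zones.

9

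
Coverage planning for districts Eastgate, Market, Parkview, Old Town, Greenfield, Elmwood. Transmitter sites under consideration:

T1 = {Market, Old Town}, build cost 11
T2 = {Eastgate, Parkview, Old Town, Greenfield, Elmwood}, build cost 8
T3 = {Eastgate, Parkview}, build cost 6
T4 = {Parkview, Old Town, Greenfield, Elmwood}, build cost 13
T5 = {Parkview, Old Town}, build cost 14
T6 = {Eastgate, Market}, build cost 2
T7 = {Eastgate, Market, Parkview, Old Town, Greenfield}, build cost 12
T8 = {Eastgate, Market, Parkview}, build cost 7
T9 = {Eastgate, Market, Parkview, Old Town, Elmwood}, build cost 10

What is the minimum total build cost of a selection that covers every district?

T2, T6 cover every district at build cost 8 + 2 = 10.
Any cover uses at least 2 transmitter sites; among all covering selections none totals below 10.

10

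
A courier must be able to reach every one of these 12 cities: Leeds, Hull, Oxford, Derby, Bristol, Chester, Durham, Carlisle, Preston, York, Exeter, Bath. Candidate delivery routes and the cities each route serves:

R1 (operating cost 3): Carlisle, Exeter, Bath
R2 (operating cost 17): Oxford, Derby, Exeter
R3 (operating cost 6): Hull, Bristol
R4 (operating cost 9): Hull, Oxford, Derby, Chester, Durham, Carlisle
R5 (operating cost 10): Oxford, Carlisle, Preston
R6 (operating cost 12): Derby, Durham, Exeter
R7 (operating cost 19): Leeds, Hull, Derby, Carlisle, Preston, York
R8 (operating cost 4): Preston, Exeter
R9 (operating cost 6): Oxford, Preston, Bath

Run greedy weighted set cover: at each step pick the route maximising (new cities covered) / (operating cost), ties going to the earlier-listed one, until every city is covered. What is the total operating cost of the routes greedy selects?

41

Pick 1: R1 adds 3 new (Carlisle, Exeter, Bath) at operating cost 3 (ratio 3/3).
Pick 2: R4 adds 5 new (Hull, Oxford, Derby, Chester, Durham) at operating cost 9 (ratio 5/9).
Pick 3: R8 adds 1 new (Preston) at operating cost 4 (ratio 1/4).
Pick 4: R3 adds 1 new (Bristol) at operating cost 6 (ratio 1/6).
Pick 5: R7 adds 2 new (Leeds, York) at operating cost 19 (ratio 2/19).
Greedy total operating cost: 3 + 9 + 4 + 6 + 19 = 41. (The true optimum is 37, so greedy overshoots here.)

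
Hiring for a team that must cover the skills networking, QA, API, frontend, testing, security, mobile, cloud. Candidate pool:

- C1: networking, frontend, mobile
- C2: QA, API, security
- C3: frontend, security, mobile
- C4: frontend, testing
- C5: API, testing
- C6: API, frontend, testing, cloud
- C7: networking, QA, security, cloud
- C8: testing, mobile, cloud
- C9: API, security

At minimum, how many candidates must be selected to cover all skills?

3

C1, C2, C6 together cover {networking, QA, API, frontend, testing, security, mobile, cloud} — every skill.
No 2 of the 9 candidates cover everything (all 36 pairs fall short), so 3 is minimum.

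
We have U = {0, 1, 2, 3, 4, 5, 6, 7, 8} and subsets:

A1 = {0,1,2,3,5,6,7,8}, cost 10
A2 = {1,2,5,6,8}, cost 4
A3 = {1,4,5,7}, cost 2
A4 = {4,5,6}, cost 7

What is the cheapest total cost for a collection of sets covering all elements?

12

A1, A3 cover every element at cost 10 + 2 = 12.
Any cover uses at least 2 sets; among all covering selections none totals below 12.
Greedy by coverage-per-cost would pick A3, A2, A1 for 16 — worse than the optimum 12.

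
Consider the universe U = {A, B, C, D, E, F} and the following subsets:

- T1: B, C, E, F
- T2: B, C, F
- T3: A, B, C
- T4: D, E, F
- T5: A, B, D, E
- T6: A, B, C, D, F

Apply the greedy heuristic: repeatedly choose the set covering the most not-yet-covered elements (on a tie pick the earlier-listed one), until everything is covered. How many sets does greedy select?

2

Pick 1: T6 covers 5 new elements (A, B, C, D, F).
Pick 2: T1 covers 1 new elements (E).
Greedy uses 2 sets.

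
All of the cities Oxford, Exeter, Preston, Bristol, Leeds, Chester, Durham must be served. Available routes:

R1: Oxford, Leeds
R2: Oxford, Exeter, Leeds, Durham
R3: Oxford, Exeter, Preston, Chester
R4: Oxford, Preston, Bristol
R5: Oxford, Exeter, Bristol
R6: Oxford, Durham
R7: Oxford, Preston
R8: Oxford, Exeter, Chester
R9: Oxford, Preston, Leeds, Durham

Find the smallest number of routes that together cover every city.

3

R2, R3, R4 together cover {Oxford, Exeter, Preston, Bristol, Leeds, Chester, Durham} — every city.
No 2 of the 9 routes cover everything (all 36 pairs fall short), so 3 is minimum.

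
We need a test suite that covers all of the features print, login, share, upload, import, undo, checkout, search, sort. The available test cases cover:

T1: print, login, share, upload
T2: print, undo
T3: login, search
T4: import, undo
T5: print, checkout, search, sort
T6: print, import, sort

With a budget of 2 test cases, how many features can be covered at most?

7

Choosing T1, T5 covers {print, login, share, upload, checkout, search, sort} — 7 features.
No choice of 2 test cases does better; here import, undo are left uncovered.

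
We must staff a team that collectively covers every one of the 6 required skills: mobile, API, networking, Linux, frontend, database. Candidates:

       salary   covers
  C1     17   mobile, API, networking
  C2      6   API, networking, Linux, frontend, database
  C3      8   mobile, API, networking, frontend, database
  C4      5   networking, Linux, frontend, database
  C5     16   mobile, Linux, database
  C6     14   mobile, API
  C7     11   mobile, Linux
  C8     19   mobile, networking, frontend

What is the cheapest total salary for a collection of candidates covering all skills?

C3, C4 cover every skill at salary 8 + 5 = 13.
Any cover uses at least 2 candidates; among all covering selections none totals below 13.

13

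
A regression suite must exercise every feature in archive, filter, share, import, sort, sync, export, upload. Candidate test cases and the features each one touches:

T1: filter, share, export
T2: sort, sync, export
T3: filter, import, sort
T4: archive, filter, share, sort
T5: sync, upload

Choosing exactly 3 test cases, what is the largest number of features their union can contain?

Choosing T1, T3, T5 covers {filter, share, import, sort, sync, export, upload} — 7 features.
No choice of 3 test cases does better; here archive is left uncovered.

7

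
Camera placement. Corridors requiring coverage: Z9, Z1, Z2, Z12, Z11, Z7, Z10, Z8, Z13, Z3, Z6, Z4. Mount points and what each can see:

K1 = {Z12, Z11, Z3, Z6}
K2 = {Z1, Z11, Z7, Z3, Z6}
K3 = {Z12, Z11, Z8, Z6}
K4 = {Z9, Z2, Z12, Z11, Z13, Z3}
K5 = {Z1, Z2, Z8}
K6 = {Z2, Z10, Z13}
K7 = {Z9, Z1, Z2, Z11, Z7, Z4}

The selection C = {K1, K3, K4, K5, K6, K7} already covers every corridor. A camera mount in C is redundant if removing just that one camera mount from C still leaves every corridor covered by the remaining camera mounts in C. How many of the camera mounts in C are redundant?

Drop K1: the rest still cover every corridor — redundant.
Drop K3: the rest still cover every corridor — redundant.
Drop K4: the rest still cover every corridor — redundant.
Drop K5: the rest still cover every corridor — redundant.
Drop K6: Z10 uncovered — not redundant.
Drop K7: Z7, Z4 uncovered — not redundant.
4 redundant: K1, K3, K4, K5.

4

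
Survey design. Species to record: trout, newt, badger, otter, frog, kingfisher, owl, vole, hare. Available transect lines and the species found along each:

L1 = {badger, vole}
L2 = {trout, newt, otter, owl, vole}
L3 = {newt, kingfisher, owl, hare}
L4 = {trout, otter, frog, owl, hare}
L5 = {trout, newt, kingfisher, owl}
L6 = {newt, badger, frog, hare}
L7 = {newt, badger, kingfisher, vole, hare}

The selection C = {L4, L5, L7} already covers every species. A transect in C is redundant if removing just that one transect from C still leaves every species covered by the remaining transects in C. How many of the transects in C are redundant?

Drop L4: otter, frog uncovered — not redundant.
Drop L5: the rest still cover every species — redundant.
Drop L7: badger, vole uncovered — not redundant.
1 redundant: L5.

1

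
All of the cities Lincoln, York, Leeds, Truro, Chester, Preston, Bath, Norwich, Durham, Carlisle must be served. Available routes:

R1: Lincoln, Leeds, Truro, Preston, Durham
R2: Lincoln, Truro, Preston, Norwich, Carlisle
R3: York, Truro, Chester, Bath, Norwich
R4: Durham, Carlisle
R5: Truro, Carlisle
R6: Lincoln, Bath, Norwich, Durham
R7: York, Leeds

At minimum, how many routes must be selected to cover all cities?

3

R1, R2, R3 together cover {Lincoln, York, Leeds, Truro, Chester, Preston, Bath, Norwich, Durham, Carlisle} — every city.
No 2 of the 7 routes cover everything (all 21 pairs fall short), so 3 is minimum.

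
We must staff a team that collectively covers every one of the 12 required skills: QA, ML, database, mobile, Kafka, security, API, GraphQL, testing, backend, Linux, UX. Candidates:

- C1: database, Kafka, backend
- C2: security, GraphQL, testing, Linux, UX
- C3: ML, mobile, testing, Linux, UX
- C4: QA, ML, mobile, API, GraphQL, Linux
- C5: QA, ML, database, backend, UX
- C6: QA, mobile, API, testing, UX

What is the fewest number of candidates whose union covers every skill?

C1, C2, C4 together cover {QA, ML, database, mobile, Kafka, security, API, GraphQL, testing, backend, Linux, UX} — every skill.
No 2 of the 6 candidates cover everything (all 15 pairs fall short), so 3 is minimum.

3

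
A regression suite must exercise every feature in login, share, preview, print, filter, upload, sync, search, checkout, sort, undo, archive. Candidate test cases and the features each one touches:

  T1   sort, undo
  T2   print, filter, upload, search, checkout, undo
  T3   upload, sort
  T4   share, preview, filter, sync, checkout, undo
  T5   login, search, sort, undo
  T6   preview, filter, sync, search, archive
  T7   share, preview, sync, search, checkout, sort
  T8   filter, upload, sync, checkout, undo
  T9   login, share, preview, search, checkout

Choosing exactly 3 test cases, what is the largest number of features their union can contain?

11

Choosing T2, T4, T5 covers {login, share, preview, print, filter, upload, sync, search, checkout, sort, undo} — 11 features.
No choice of 3 test cases does better; here archive is left uncovered.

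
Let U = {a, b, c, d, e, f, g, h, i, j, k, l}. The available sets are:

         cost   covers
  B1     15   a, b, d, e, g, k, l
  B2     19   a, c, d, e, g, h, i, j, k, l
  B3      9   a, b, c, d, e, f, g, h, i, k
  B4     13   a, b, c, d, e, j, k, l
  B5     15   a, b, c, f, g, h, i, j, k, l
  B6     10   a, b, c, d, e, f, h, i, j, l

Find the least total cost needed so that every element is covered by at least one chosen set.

19

B3, B6 cover every element at cost 9 + 10 = 19.
Any cover uses at least 2 sets; among all covering selections none totals below 19.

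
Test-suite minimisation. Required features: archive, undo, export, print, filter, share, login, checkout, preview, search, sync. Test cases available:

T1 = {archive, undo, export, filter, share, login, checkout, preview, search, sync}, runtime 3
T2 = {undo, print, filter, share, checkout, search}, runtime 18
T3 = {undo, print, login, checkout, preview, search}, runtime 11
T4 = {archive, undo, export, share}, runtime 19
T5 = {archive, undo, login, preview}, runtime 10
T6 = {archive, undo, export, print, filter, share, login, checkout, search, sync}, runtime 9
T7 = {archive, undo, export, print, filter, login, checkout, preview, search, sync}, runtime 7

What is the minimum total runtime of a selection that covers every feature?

10

T1, T7 cover every feature at runtime 3 + 7 = 10.
Any cover uses at least 2 test cases; among all covering selections none totals below 10.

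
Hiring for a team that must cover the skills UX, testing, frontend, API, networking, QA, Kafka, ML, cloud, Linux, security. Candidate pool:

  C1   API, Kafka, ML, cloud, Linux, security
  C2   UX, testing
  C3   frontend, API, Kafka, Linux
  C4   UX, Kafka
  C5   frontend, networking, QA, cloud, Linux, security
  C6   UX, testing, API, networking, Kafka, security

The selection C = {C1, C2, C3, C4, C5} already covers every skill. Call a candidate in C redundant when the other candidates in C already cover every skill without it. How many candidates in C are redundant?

Drop C1: ML uncovered — not redundant.
Drop C2: testing uncovered — not redundant.
Drop C3: the rest still cover every skill — redundant.
Drop C4: the rest still cover every skill — redundant.
Drop C5: networking, QA uncovered — not redundant.
2 redundant: C3, C4.

2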